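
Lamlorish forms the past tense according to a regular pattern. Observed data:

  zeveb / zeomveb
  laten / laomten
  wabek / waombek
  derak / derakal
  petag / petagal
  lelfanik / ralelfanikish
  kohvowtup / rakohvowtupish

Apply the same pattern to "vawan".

wabek and derak both end in -k yet inflect differently (waombek, derakal), so the final letter is not what conditions the rule; the last vowel is.
"vawan" has last vowel 'a'. The stems whose last vowel is 'a' (derak → derakal, petag → petagal) add -al.
The other patterns: stems whose last vowel is 'e' insert -om- after the first vowel; stems whose last vowel is 'i' or 'u' add ra- … -ish around the stem.
So vawan → vawanal.

vawanal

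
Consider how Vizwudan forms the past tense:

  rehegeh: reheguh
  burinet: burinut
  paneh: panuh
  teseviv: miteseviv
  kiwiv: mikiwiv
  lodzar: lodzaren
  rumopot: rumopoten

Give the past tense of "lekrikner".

burinet and rumopot both end in -t yet inflect differently (burinut, rumopoten), so the final letter is not what conditions the rule; the last vowel is.
"lekrikner" has last vowel 'e'. The stems whose last vowel is 'e' (rehegeh → reheguh, burinet → burinut, paneh → panuh) change the last vowel to 'u'.
The other patterns: stems whose last vowel is 'i' add the prefix mi-; stems whose last vowel is 'a' or 'o' add -en.
So lekrikner → lekriknur.

lekriknur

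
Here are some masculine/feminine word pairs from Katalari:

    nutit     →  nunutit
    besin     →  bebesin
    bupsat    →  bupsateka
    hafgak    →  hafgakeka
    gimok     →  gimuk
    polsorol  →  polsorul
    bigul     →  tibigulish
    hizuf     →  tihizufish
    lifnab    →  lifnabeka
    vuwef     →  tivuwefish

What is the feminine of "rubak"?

rubakeka

gimok and hafgak both end in -k yet inflect differently (gimuk, hafgakeka), so the final letter is not what conditions the rule; the last vowel is.
"rubak" has last vowel 'a'. The stems whose last vowel is 'a' (lifnab → lifnabeka, hafgak → hafgakeka, bupsat → bupsateka) add -eka.
So rubak → rubakeka.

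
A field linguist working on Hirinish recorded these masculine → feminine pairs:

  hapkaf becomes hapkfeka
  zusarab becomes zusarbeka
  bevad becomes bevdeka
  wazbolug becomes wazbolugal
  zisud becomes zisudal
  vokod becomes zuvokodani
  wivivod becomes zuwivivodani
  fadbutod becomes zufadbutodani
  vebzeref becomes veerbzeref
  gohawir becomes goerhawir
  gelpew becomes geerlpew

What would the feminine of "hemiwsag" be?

hemiwsgeka

bevad and zisud both end in -d yet inflect differently (bevdeka, zisudal), so the final letter is not what conditions the rule; the last vowel is.
"hemiwsag" has last vowel 'a'. The stems whose last vowel is 'a' (hapkaf → hapkfeka, zusarab → zusarbeka, bevad → bevdeka) delete the last vowel and add -eka.
So hemiwsag → hemiwsgeka.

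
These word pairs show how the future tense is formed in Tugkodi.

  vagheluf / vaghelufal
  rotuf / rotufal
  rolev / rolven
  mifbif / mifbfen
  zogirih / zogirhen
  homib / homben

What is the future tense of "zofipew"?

zofipwen

vagheluf and mifbif both end in -f yet inflect differently (vaghelufal, mifbfen), so the final letter is not what conditions the rule; the last vowel is.
"zofipew" has last vowel 'e'. The one such stem in the data (rolev → rolven) deletes the last vowel and adds -en (as do mifbif, zogirih), so the same rule applies.
The other pattern: stems whose last vowel is 'u' add -al.
So zofipew → zofipwen.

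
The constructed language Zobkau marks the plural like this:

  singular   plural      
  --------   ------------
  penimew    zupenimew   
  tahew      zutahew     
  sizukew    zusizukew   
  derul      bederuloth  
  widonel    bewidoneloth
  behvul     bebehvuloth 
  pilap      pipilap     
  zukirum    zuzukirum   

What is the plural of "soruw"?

"soruw" ends in -w. The stems ending in -w (penimew → zupenimew, tahew → zutahew, sizukew → zusizukew) add the prefix zu-.
The other patterns: stems ending in -l add be- … -oth around the stem; stems ending in -m or -p repeat the first consonant+vowel as a prefix.
So soruw → zusoruw.

zusoruw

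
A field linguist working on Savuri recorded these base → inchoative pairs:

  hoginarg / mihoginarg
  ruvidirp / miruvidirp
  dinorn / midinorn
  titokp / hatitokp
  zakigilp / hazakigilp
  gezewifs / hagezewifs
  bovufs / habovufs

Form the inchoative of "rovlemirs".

mirovlemirs

ruvidirp and titokp both end in -p yet inflect differently (miruvidirp, hatitokp), so the final letter is not what conditions the rule; the second-to-last letter is.
"rovlemirs" has second-to-last letter 'r'. The stems whose second-to-last letter is 'r' (hoginarg → mihoginarg, ruvidirp → miruvidirp, dinorn → midinorn) add the prefix mi-.
The other pattern: stems whose second-to-last letter is 'f', 'k' or 'l' add the prefix ha-.
So rovlemirs → mirovlemirs.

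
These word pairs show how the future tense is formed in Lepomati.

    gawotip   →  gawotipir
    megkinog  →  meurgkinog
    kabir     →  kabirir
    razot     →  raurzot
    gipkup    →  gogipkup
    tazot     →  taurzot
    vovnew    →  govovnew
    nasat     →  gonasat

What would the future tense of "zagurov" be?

gawotip and gipkup both end in -p yet inflect differently (gawotipir, gogipkup), so the final letter is not what conditions the rule; the last vowel is.
"zagurov" has last vowel 'o'. The stems whose last vowel is 'o' (megkinog → meurgkinog, razot → raurzot, tazot → taurzot) insert -ur- after the first vowel.
So zagurov → zaurgurov.

zaurgurov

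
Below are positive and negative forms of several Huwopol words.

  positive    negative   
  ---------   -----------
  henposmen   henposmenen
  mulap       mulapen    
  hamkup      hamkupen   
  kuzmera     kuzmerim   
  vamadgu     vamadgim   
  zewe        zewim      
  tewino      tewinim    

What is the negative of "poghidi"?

poghidim

mulap and kuzmera both have last vowel 'a' yet inflect differently (mulapen, kuzmerim), so the last vowel is not what conditions the rule; whether the stem ends in a vowel or a consonant is.
"poghidi" ends in a vowel. The stems ending in a vowel (kuzmera → kuzmerim, vamadgu → vamadgim, zewe → zewim) drop the final letter and add -im.
The other pattern: stems ending in a consonant add -en.
So poghidi → poghidim.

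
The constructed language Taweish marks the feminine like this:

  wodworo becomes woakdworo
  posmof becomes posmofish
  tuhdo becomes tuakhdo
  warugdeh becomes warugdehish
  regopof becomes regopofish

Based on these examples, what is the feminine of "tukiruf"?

wodworo and posmof both have last vowel 'o' yet inflect differently (woakdworo, posmofish), so the last vowel is not what conditions the rule; whether the stem ends in a vowel or a consonant is.
"tukiruf" ends in a consonant. The stems ending in a consonant (warugdeh → warugdehish, posmof → posmofish, regopof → regopofish) add -ish.
The other pattern: stems ending in a vowel insert -ak- after the first vowel.
So tukiruf → tukirufish.

tukirufish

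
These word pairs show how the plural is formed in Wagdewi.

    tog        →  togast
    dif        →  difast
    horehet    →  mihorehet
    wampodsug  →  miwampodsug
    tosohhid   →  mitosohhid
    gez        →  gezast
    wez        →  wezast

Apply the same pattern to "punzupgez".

tog and wampodsug both end in -g yet inflect differently (togast, miwampodsug), so the final letter is not what conditions the rule; the number of vowels is.
"punzupgez" has 3 vowels. The stems with 3 vowels (horehet → mihorehet, wampodsug → miwampodsug, tosohhid → mitosohhid) add the prefix mi-.
The other pattern: stems with 1 vowel add -ast.
So punzupgez → mipunzupgez.

mipunzupgez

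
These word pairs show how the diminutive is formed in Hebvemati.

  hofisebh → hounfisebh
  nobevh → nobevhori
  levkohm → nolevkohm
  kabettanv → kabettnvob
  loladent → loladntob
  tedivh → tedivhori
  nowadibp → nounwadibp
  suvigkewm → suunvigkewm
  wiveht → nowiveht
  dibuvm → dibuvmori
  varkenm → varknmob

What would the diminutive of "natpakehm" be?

nonatpakehm

dibuvm and varkenm both end in -m yet inflect differently (dibuvmori, varknmob), so the final letter is not what conditions the rule; the second-to-last letter is.
"natpakehm" has second-to-last letter 'h'. The stems whose second-to-last letter is 'h' (levkohm → nolevkohm, wiveht → nowiveht) add the prefix no-.
The other patterns: stems whose second-to-last letter is 'v' add -ori; stems whose second-to-last letter is 'n' delete the last vowel and add -ob; stems whose second-to-last letter is 'b' or 'w' insert -un- after the first vowel.
So natpakehm → nonatpakehm.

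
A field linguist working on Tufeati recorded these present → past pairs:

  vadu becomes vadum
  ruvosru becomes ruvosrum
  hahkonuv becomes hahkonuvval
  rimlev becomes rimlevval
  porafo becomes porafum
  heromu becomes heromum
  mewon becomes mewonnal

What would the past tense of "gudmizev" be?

mewon and porafo both have last vowel 'o' yet inflect differently (mewonnal, porafum), so the last vowel is not what conditions the rule; whether the stem ends in a vowel or a consonant is.
"gudmizev" ends in a consonant. The stems ending in a consonant (mewon → mewonnal, hahkonuv → hahkonuvval, rimlev → rimlevval) double the final consonant and add -al.
The other pattern: stems ending in a vowel drop the final letter and add -um.
So gudmizev → gudmizevval.

gudmizevval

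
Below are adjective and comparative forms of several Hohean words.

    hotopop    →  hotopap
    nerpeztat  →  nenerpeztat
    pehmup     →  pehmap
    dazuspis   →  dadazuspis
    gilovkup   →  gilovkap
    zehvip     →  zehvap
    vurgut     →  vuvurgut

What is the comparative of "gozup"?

gozap

pehmup and vurgut both have last vowel 'u' yet inflect differently (pehmap, vuvurgut), so the last vowel is not what conditions the rule; the final letter is.
"gozup" ends in -p. The stems ending in -p (pehmup → pehmap, zehvip → zehvap, hotopop → hotopap) change the last vowel to 'a'.
So gozup → gozap.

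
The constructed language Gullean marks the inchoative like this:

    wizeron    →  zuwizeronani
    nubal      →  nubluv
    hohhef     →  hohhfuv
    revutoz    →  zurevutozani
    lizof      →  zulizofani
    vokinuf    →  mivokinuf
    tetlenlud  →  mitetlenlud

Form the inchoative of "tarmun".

lizof and vokinuf both end in -f yet inflect differently (zulizofani, mivokinuf), so the final letter is not what conditions the rule; the last vowel is.
"tarmun" has last vowel 'u'. The stems whose last vowel is 'u' (vokinuf → mivokinuf, tetlenlud → mitetlenlud) add the prefix mi-.
The other patterns: stems whose last vowel is 'o' add zu- … -ani around the stem; stems whose last vowel is 'a' or 'e' delete the last vowel and add -uv.
So tarmun → mitarmun.

mitarmun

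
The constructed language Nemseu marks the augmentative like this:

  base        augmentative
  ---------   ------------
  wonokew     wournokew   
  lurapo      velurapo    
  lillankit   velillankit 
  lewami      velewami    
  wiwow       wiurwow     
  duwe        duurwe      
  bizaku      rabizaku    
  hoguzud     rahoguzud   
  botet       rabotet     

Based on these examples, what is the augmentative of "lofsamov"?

lillankit and botet both end in -t yet inflect differently (velillankit, rabotet), so the final letter is not what conditions the rule; the first letter is.
"lofsamov" begins with l-. The stems beginning with l- (lillankit → velillankit, lurapo → velurapo, lewami → velewami) add the prefix ve-.
The other patterns: stems beginning with d- or w- insert -ur- after the first vowel; stems beginning with b- or h- add the prefix ra-.
So lofsamov → velofsamov.

velofsamov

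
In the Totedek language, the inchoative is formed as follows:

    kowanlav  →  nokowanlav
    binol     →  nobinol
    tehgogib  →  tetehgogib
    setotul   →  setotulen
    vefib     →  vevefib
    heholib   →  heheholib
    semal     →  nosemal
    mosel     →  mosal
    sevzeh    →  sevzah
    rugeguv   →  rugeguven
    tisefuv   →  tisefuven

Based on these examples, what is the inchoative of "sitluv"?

sitluven

"sitluv" has last vowel 'u'. The stems whose last vowel is 'u' (setotul → setotulen, rugeguv → rugeguven, tisefuv → tisefuven) add -en.
The other patterns: stems whose last vowel is 'e' change the last vowel to 'a'; stems whose last vowel is 'i' repeat the first consonant+vowel as a prefix; stems whose last vowel is 'a' or 'o' add the prefix no-.
So sitluv → sitluven.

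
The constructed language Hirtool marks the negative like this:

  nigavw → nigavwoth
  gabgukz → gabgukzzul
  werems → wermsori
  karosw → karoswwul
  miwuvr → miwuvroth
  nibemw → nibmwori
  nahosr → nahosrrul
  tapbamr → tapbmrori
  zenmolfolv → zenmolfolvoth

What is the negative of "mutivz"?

mutivzoth

tapbamr and nahosr both end in -r yet inflect differently (tapbmrori, nahosrrul), so the final letter is not what conditions the rule; the second-to-last letter is.
"mutivz" has second-to-last letter 'v'. The stems whose second-to-last letter is 'v' (miwuvr → miwuvroth, nigavw → nigavwoth) add -oth.
So mutivz → mutivzoth.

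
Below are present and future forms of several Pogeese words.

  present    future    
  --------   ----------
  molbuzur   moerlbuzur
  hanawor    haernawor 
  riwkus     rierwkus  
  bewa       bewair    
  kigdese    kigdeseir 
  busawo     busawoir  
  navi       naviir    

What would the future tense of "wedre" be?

wedreir

"wedre" ends in a vowel. The stems ending in a vowel (bewa → bewair, kigdese → kigdeseir, busawo → busawoir) add -ir.
So wedre → wedreir.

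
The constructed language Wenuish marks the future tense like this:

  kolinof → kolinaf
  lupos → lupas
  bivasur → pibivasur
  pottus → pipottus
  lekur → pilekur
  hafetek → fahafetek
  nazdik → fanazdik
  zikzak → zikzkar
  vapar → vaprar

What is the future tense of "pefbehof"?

lupos and pottus both end in -s yet inflect differently (lupas, pipottus), so the final letter is not what conditions the rule; the last vowel is.
"pefbehof" has last vowel 'o'. The stems whose last vowel is 'o' (kolinof → kolinaf, lupos → lupas) change the last vowel to 'a'.
The other patterns: stems whose last vowel is 'u' add the prefix pi-; stems whose last vowel is 'e' or 'i' add the prefix fa-; stems whose last vowel is 'a' delete the last vowel and add -ar.
So pefbehof → pefbehaf.

pefbehaf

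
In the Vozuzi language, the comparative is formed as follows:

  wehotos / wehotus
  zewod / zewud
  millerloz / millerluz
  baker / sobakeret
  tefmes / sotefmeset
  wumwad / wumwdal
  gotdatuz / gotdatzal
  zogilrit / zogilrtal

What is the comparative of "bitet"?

wehotos and tefmes both end in -s yet inflect differently (wehotus, sotefmeset), so the final letter is not what conditions the rule; the last vowel is.
"bitet" has last vowel 'e'. The stems whose last vowel is 'e' (baker → sobakeret, tefmes → sotefmeset) add so- … -et around the stem.
So bitet → sobitetet.

sobitetet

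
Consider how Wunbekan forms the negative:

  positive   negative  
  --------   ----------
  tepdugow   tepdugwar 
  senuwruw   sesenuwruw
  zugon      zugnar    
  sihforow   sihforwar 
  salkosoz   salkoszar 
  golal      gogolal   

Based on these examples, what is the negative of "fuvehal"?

"fuvehal" has last vowel 'a'. The one such stem in the data (golal → gogolal) repeats the first consonant+vowel as a prefix (as does senuwruw), so the same rule applies.
The other pattern: stems whose last vowel is 'o' delete the last vowel and add -ar.
So fuvehal → fufuvehal.

fufuvehal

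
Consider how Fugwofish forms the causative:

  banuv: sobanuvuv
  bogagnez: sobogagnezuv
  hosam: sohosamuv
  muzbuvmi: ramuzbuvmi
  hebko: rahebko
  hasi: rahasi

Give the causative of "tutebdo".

"tutebdo" ends in a vowel. The stems ending in a vowel (muzbuvmi → ramuzbuvmi, hebko → rahebko, hasi → rahasi) add the prefix ra-.
So tutebdo → ratutebdo.

ratutebdo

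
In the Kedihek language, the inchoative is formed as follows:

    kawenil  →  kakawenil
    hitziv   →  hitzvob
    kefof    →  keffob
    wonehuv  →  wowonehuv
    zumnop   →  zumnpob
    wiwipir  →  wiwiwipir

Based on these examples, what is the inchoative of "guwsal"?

guwslob

"guwsal" has 2 vowels. The stems with 2 vowels (kefof → keffob, zumnop → zumnpob, hitziv → hitzvob) delete the last vowel and add -ob.
So guwsal → guwslob.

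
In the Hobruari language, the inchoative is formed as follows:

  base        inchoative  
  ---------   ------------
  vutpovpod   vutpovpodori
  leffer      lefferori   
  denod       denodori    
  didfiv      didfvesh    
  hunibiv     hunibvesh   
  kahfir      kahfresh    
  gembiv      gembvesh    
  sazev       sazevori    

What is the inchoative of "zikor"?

zikorori

didfiv and sazev both end in -v yet inflect differently (didfvesh, sazevori), so the final letter is not what conditions the rule; the last vowel is.
"zikor" has last vowel 'o'. The stems whose last vowel is 'o' (denod → denodori, vutpovpod → vutpovpodori) add -ori.
So zikor → zikorori.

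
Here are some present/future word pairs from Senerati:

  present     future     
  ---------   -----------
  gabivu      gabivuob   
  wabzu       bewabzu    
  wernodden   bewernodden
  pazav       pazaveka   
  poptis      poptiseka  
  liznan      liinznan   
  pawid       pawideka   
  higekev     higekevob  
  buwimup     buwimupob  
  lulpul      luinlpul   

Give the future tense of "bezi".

beziob

"bezi" begins with b-. The one such stem in the data (buwimup → buwimupob) adds -ob, so the same rule applies.
The other patterns: stems beginning with p- add -eka; stems beginning with w- add the prefix be-; stems beginning with l- insert -in- after the first vowel.
So bezi → beziob.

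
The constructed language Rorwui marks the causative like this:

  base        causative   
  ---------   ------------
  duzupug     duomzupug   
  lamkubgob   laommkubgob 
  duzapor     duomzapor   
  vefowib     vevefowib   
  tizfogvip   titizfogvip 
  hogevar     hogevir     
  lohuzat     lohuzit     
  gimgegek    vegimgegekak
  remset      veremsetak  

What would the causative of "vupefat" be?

vupefit

"vupefat" has last vowel 'a'. The stems whose last vowel is 'a' (hogevar → hogevir, lohuzat → lohuzit) change the last vowel to 'i'.
The other patterns: stems whose last vowel is 'o' or 'u' insert -om- after the first vowel; stems whose last vowel is 'i' repeat the first consonant+vowel as a prefix; stems whose last vowel is 'e' add ve- … -ak around the stem.
So vupefat → vupefit.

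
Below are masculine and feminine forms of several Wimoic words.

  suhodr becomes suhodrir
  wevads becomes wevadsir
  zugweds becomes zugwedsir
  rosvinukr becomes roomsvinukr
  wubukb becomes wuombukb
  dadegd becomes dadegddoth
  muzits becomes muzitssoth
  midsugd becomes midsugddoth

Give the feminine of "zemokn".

suhodr and rosvinukr both end in -r yet inflect differently (suhodrir, roomsvinukr), so the final letter is not what conditions the rule; the second-to-last letter is.
"zemokn" has second-to-last letter 'k'. The stems whose second-to-last letter is 'k' (rosvinukr → roomsvinukr, wubukb → wuombukb) insert -om- after the first vowel.
The other patterns: stems whose second-to-last letter is 'd' add -ir; stems whose second-to-last letter is 'g' or 't' double the final consonant and add -oth.
So zemokn → zeommokn.

zeommokn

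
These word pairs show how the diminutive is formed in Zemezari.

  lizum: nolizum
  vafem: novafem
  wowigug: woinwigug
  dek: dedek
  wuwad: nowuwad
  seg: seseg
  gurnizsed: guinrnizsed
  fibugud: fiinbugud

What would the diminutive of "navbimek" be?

nainvbimek

seg and wowigug both end in -g yet inflect differently (seseg, woinwigug), so the final letter is not what conditions the rule; the number of vowels is.
"navbimek" has 3 vowels. The stems with 3 vowels (wowigug → woinwigug, gurnizsed → guinrnizsed, fibugud → fiinbugud) insert -in- after the first vowel.
The other patterns: stems with 1 vowel repeat the first consonant+vowel as a prefix; stems with 2 vowels add the prefix no-.
So navbimek → nainvbimek.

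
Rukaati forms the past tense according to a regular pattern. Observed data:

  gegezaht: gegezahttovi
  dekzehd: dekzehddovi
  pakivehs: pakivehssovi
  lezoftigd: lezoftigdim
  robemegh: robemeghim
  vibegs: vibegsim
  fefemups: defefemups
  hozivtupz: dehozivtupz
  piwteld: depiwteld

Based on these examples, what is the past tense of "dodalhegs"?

dodalhegsim

dekzehd and lezoftigd both end in -d yet inflect differently (dekzehddovi, lezoftigdim), so the final letter is not what conditions the rule; the second-to-last letter is.
"dodalhegs" has second-to-last letter 'g'. The stems whose second-to-last letter is 'g' (lezoftigd → lezoftigdim, robemegh → robemeghim, vibegs → vibegsim) add -im.
The other patterns: stems whose second-to-last letter is 'h' double the final consonant and add -ovi; stems whose second-to-last letter is 'l' or 'p' add the prefix de-.
So dodalhegs → dodalhegsim.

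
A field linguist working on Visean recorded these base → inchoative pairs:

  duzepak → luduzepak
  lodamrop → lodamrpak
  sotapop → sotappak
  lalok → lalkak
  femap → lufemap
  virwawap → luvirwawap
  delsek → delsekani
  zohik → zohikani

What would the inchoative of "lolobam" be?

femap and lodamrop both end in -p yet inflect differently (lufemap, lodamrpak), so the final letter is not what conditions the rule; the last vowel is.
"lolobam" has last vowel 'a'. The stems whose last vowel is 'a' (femap → lufemap, duzepak → luduzepak, virwawap → luvirwawap) add the prefix lu-.
The other patterns: stems whose last vowel is 'o' delete the last vowel and add -ak; stems whose last vowel is 'e' or 'i' add -ani.
So lolobam → lulolobam.

lulolobam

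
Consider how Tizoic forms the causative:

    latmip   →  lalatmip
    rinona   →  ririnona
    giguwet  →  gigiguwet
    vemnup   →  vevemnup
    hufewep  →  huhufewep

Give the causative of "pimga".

pipimga

Every pair shown (latmip → lalatmip, rinona → ririnona, giguwet → gigiguwet, …) follows the same rule: repeat the first consonant+vowel as a prefix.
So pimga → pipimga.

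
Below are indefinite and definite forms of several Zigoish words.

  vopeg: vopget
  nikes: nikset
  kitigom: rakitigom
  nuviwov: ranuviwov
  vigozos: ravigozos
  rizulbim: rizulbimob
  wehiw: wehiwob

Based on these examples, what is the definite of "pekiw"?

nikes and vigozos both end in -s yet inflect differently (nikset, ravigozos), so the final letter is not what conditions the rule; the last vowel is.
"pekiw" has last vowel 'i'. The stems whose last vowel is 'i' (rizulbim → rizulbimob, wehiw → wehiwob) add -ob.
So pekiw → pekiwob.

pekiwob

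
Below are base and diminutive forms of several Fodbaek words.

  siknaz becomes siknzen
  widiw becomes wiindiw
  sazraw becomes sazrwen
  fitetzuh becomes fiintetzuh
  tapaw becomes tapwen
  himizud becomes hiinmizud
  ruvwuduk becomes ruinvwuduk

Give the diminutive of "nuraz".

"nuraz" has last vowel 'a'. The stems whose last vowel is 'a' (sazraw → sazrwen, siknaz → siknzen, tapaw → tapwen) delete the last vowel and add -en.
The other pattern: stems whose last vowel is 'i' or 'u' insert -in- after the first vowel.
So nuraz → nurzen.

nurzen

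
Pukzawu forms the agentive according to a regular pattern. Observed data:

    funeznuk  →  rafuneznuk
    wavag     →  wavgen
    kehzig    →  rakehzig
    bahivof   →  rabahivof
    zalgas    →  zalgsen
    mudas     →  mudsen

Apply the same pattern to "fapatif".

rafapatif

"fapatif" has last vowel 'i'. The one such stem in the data (kehzig → rakehzig) adds the prefix ra-, so the same rule applies.
The other pattern: stems whose last vowel is 'a' delete the last vowel and add -en.
So fapatif → rafapatif.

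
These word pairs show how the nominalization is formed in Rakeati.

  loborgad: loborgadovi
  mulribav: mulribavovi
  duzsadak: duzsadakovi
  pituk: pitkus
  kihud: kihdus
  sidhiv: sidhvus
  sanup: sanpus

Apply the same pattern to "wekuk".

duzsadak and pituk both end in -k yet inflect differently (duzsadakovi, pitkus), so the final letter is not what conditions the rule; the last vowel is.
"wekuk" has last vowel 'u'. The stems whose last vowel is 'u' (pituk → pitkus, kihud → kihdus, sanup → sanpus) delete the last vowel and add -us.
The other pattern: stems whose last vowel is 'a' add -ovi.
So wekuk → wekkus.

wekkus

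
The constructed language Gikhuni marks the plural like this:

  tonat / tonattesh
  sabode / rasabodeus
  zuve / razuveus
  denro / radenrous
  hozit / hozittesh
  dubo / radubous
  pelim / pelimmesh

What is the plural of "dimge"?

zuve and tonat both have 2 vowels yet inflect differently (razuveus, tonattesh), so the number of vowels is not what conditions the rule; whether the stem ends in a vowel or a consonant is.
"dimge" ends in a vowel. The stems ending in a vowel (sabode → rasabodeus, zuve → razuveus, dubo → radubous) add ra- … -us around the stem.
So dimge → radimgeus.

radimgeus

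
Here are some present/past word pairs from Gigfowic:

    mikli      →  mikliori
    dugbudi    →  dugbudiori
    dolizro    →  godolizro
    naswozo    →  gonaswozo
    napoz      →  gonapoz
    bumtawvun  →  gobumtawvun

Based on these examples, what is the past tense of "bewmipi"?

dugbudi and dolizro both begin with d- yet inflect differently (dugbudiori, godolizro), so the first letter is not what conditions the rule; the final letter is.
"bewmipi" ends in -i. The stems ending in -i (mikli → mikliori, dugbudi → dugbudiori) add -ori.
So bewmipi → bewmipiori.

bewmipiori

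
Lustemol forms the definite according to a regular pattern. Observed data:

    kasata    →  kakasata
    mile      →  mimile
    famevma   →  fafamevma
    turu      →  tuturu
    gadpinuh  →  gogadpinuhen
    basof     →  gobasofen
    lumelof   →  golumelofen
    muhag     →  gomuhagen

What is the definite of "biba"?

turu and gadpinuh both have last vowel 'u' yet inflect differently (tuturu, gogadpinuhen), so the last vowel is not what conditions the rule; whether the stem ends in a vowel or a consonant is.
"biba" ends in a vowel. The stems ending in a vowel (kasata → kakasata, mile → mimile, famevma → fafamevma) repeat the first consonant+vowel as a prefix.
So biba → bibiba.

bibiba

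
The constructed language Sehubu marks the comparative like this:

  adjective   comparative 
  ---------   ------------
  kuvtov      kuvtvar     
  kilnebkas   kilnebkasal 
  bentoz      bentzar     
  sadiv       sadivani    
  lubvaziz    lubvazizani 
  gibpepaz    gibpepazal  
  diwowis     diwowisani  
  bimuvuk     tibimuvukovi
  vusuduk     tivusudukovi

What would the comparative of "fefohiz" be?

fefohizani

gibpepaz and lubvaziz both end in -z yet inflect differently (gibpepazal, lubvazizani), so the final letter is not what conditions the rule; the last vowel is.
"fefohiz" has last vowel 'i'. The stems whose last vowel is 'i' (sadiv → sadivani, lubvaziz → lubvazizani, diwowis → diwowisani) add -ani.
The other patterns: stems whose last vowel is 'a' add -al; stems whose last vowel is 'u' add ti- … -ovi around the stem; stems whose last vowel is 'o' delete the last vowel and add -ar.
So fefohiz → fefohizani.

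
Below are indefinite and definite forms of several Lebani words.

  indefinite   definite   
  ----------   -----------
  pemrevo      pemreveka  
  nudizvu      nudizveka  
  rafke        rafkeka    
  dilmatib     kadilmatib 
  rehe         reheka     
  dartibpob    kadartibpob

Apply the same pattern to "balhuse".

"balhuse" ends in a vowel. The stems ending in a vowel (rafke → rafkeka, pemrevo → pemreveka, nudizvu → nudizveka) drop the final letter and add -eka.
The other pattern: stems ending in a consonant add the prefix ka-.
So balhuse → balhuseka.

balhuseka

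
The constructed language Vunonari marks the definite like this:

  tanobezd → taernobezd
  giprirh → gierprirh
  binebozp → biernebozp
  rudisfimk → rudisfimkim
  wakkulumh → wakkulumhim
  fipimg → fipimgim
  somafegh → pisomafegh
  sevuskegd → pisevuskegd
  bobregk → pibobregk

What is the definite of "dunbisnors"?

giprirh and wakkulumh both end in -h yet inflect differently (gierprirh, wakkulumhim), so the final letter is not what conditions the rule; the second-to-last letter is.
"dunbisnors" has second-to-last letter 'r'. The one such stem in the data (giprirh → gierprirh) inserts -er- after the first vowel (as do tanobezd, binebozp), so the same rule applies.
The other patterns: stems whose second-to-last letter is 'm' add -im; stems whose second-to-last letter is 'g' add the prefix pi-.
So dunbisnors → duernbisnors.

duernbisnors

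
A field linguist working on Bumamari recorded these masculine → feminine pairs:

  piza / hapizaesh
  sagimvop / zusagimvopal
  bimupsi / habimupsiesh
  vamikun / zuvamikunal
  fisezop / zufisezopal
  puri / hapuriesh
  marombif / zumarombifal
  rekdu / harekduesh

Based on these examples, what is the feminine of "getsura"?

"getsura" ends in a vowel. The stems ending in a vowel (rekdu → harekduesh, bimupsi → habimupsiesh, piza → hapizaesh) add ha- … -esh around the stem.
The other pattern: stems ending in a consonant add zu- … -al around the stem.
So getsura → hagetsuraesh.

hagetsuraesh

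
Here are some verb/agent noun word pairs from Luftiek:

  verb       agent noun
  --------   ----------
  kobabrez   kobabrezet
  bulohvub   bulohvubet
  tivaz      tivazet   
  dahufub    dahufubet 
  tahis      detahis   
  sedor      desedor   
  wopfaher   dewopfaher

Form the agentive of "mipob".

kobabrez and wopfaher both have last vowel 'e' yet inflect differently (kobabrezet, dewopfaher), so the last vowel is not what conditions the rule; the final letter is.
"mipob" ends in -b. The stems ending in -b (bulohvub → bulohvubet, dahufub → dahufubet) add -et.
The other pattern: stems ending in -r or -s add the prefix de-.
So mipob → mipobet.

mipobet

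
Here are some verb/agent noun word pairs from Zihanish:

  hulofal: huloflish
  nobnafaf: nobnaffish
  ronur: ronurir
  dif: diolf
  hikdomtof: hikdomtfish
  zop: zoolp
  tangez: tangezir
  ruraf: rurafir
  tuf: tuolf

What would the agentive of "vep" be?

veolp

tuf and ruraf both end in -f yet inflect differently (tuolf, rurafir), so the final letter is not what conditions the rule; the number of vowels is.
"vep" has 1 vowel. The stems with 1 vowel (tuf → tuolf, dif → diolf, zop → zoolp) insert -ol- after the first vowel.
So vep → veolp.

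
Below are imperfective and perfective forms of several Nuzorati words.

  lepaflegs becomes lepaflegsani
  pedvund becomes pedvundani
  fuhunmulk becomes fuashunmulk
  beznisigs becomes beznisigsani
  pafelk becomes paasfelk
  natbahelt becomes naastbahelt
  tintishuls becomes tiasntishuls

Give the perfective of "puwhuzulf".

"puwhuzulf" has second-to-last letter 'l'. The stems whose second-to-last letter is 'l' (fuhunmulk → fuashunmulk, tintishuls → tiasntishuls, natbahelt → naastbahelt) insert -as- after the first vowel.
So puwhuzulf → puaswhuzulf.

puaswhuzulf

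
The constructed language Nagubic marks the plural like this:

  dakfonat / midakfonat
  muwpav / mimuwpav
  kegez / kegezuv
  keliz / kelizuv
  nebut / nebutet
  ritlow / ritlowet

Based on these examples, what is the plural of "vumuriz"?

dakfonat and nebut both end in -t yet inflect differently (midakfonat, nebutet), so the final letter is not what conditions the rule; the last vowel is.
"vumuriz" has last vowel 'i'. The one such stem in the data (keliz → kelizuv) adds -uv, so the same rule applies.
So vumuriz → vumurizuv.

vumurizuv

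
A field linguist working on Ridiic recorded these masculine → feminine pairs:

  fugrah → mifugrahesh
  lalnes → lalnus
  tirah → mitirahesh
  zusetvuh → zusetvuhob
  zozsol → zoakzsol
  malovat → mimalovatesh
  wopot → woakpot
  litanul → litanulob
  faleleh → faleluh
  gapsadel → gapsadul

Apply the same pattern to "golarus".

"golarus" has last vowel 'u'. The stems whose last vowel is 'u' (zusetvuh → zusetvuhob, litanul → litanulob) add -ob.
The other patterns: stems whose last vowel is 'a' add mi- … -esh around the stem; stems whose last vowel is 'o' insert -ak- after the first vowel; stems whose last vowel is 'e' change the last vowel to 'u'.
So golarus → golarusob.

golarusob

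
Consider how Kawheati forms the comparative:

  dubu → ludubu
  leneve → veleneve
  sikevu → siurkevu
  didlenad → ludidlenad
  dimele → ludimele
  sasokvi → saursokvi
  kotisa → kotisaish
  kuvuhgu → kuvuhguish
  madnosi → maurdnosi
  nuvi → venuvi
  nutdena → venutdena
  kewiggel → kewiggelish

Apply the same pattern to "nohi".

venohi

dubu and kuvuhgu both end in -u yet inflect differently (ludubu, kuvuhguish), so the final letter is not what conditions the rule; the first letter is.
"nohi" begins with n-. The stems beginning with n- (nutdena → venutdena, nuvi → venuvi) add the prefix ve-.
So nohi → venohi.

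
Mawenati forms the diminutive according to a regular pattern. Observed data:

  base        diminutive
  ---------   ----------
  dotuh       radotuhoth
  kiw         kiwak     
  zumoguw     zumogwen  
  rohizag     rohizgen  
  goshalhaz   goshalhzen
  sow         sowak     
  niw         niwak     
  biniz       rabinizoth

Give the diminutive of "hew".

hewak

"hew" has 1 vowel. The stems with 1 vowel (kiw → kiwak, sow → sowak, niw → niwak) add -ak.
So hew → hewak.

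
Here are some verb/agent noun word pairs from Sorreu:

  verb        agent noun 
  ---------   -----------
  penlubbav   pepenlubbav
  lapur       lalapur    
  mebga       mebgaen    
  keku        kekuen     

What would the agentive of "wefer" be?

penlubbav and mebga both have last vowel 'a' yet inflect differently (pepenlubbav, mebgaen), so the last vowel is not what conditions the rule; whether the stem ends in a vowel or a consonant is.
"wefer" ends in a consonant. The stems ending in a consonant (penlubbav → pepenlubbav, lapur → lalapur) repeat the first consonant+vowel as a prefix.
The other pattern: stems ending in a vowel add -en.
So wefer → wewefer.

wewefer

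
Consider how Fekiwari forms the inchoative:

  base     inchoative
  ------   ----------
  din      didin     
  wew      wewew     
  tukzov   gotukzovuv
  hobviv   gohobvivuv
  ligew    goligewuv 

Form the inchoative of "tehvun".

gotehvunuv

wew and ligew both end in -w yet inflect differently (wewew, goligewuv), so the final letter is not what conditions the rule; the number of vowels is.
"tehvun" has 2 vowels. The stems with 2 vowels (tukzov → gotukzovuv, hobviv → gohobvivuv, ligew → goligewuv) add go- … -uv around the stem.
The other pattern: stems with 1 vowel repeat the first consonant+vowel as a prefix.
So tehvun → gotehvunuv.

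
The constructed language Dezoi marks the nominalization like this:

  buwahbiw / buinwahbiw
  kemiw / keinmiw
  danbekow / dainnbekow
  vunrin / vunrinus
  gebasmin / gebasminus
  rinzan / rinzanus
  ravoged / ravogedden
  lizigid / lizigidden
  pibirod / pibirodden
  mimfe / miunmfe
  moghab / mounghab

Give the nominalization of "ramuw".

"ramuw" ends in -w. The stems ending in -w (buwahbiw → buinwahbiw, kemiw → keinmiw, danbekow → dainnbekow) insert -in- after the first vowel.
The other patterns: stems ending in -n add -us; stems ending in -d double the final consonant and add -en; stems ending in -b or -e insert -un- after the first vowel.
So ramuw → rainmuw.

rainmuw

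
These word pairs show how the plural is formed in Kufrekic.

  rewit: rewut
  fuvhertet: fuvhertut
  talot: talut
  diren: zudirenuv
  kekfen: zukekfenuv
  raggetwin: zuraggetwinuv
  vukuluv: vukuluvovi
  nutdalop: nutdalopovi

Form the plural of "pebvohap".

fuvhertet and diren both have last vowel 'e' yet inflect differently (fuvhertut, zudirenuv), so the last vowel is not what conditions the rule; the final letter is.
"pebvohap" ends in -p. The one such stem in the data (nutdalop → nutdalopovi) adds -ovi, so the same rule applies.
So pebvohap → pebvohapovi.

pebvohapovi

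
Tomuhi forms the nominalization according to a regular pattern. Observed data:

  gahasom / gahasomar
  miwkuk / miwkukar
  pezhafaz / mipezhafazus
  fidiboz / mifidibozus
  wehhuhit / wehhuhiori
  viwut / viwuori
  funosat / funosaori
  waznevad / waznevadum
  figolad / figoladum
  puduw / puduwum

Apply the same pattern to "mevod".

gahasom and fidiboz both have last vowel 'o' yet inflect differently (gahasomar, mifidibozus), so the last vowel is not what conditions the rule; the final letter is.
"mevod" ends in -d. The stems ending in -d (waznevad → waznevadum, figolad → figoladum) add -um.
So mevod → mevodum.

mevodum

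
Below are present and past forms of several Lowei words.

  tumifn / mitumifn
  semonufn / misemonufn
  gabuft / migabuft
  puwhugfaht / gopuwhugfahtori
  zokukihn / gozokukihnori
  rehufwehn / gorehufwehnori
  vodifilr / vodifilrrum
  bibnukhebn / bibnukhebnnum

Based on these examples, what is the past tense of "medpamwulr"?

"medpamwulr" has second-to-last letter 'l'. The one such stem in the data (vodifilr → vodifilrrum) doubles the final consonant and adds -um (as does bibnukhebn), so the same rule applies.
The other patterns: stems whose second-to-last letter is 'f' add the prefix mi-; stems whose second-to-last letter is 'h' add go- … -ori around the stem.
So medpamwulr → medpamwulrrum.

medpamwulrrum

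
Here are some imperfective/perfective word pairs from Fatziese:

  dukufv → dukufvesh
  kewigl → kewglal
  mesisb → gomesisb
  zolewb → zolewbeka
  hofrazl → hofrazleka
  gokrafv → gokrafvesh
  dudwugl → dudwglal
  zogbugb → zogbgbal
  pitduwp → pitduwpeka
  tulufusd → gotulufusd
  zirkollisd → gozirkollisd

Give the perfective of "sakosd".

zogbugb and mesisb both end in -b yet inflect differently (zogbgbal, gomesisb), so the final letter is not what conditions the rule; the second-to-last letter is.
"sakosd" has second-to-last letter 's'. The stems whose second-to-last letter is 's' (tulufusd → gotulufusd, mesisb → gomesisb, zirkollisd → gozirkollisd) add the prefix go-.
The other patterns: stems whose second-to-last letter is 'f' add -esh; stems whose second-to-last letter is 'g' delete the last vowel and add -al; stems whose second-to-last letter is 'w' or 'z' add -eka.
So sakosd → gosakosd.

gosakosd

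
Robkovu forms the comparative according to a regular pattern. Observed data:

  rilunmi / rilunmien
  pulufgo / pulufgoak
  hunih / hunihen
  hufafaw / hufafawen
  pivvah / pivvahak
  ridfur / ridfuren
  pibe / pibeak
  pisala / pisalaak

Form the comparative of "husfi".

husfien

pivvah and hunih both end in -h yet inflect differently (pivvahak, hunihen), so the final letter is not what conditions the rule; the first letter is.
"husfi" begins with h-. The stems beginning with h- (hufafaw → hufafawen, hunih → hunihen) add -en.
So husfi → husfien.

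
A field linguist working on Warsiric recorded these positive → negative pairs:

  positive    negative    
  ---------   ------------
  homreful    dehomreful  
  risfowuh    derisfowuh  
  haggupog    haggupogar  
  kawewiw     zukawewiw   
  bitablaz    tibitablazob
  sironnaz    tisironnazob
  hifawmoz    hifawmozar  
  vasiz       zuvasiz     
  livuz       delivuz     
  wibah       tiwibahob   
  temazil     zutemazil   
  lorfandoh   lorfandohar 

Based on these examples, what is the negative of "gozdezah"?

tigozdezahob

risfowuh and lorfandoh both end in -h yet inflect differently (derisfowuh, lorfandohar), so the final letter is not what conditions the rule; the last vowel is.
"gozdezah" has last vowel 'a'. The stems whose last vowel is 'a' (wibah → tiwibahob, bitablaz → tibitablazob, sironnaz → tisironnazob) add ti- … -ob around the stem.
So gozdezah → tigozdezahob.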